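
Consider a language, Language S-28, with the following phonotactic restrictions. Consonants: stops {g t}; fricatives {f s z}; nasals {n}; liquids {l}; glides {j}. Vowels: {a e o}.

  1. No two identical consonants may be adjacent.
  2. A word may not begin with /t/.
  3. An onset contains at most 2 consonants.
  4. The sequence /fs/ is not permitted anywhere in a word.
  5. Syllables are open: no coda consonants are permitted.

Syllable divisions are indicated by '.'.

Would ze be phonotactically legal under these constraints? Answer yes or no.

ze — σ1 onset /z/, coda /∅/ ok → phonotactically legal

yes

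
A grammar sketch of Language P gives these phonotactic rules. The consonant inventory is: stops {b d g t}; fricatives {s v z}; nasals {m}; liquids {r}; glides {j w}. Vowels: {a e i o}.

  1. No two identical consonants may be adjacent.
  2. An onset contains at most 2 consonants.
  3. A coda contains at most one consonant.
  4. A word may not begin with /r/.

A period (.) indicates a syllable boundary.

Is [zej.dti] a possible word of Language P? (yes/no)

yes

[zej.dti] — σ1 onset /z/, coda /j/ ok; σ2 onset /dt/ (2C), coda /∅/ ok → phonotactically legal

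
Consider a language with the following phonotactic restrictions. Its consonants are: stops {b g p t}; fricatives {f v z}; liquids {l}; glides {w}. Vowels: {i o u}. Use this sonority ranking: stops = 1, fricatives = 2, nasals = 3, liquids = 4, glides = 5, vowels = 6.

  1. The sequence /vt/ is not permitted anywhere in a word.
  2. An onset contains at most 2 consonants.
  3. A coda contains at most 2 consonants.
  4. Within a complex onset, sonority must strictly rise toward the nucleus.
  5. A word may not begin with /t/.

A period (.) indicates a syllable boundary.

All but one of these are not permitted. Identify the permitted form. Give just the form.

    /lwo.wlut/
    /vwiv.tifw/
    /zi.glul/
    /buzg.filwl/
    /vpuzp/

/zi.glul/

/lwo.wlut/ — violates constraint 4: syllable 2 onset /wl/: /w/ (glide, 5) → /l/ (liquid, 4) does not rise → not permitted
/vwiv.tifw/ — violates constraint 1: contains banned sequence /vt/ → not permitted
/zi.glul/ — σ1 onset /z/, coda /∅/ ok; σ2 onset /gl/ (1→4 rises), coda /l/ ok → permitted
/buzg.filwl/ — violates constraint 3: syllable 2 coda /lwl/ has 3 consonants (> 2) → not permitted
/vpuzp/ — violates constraint 4: syllable 1 onset /vp/: /v/ (fricative, 2) → /p/ (stop, 1) does not rise → not permitted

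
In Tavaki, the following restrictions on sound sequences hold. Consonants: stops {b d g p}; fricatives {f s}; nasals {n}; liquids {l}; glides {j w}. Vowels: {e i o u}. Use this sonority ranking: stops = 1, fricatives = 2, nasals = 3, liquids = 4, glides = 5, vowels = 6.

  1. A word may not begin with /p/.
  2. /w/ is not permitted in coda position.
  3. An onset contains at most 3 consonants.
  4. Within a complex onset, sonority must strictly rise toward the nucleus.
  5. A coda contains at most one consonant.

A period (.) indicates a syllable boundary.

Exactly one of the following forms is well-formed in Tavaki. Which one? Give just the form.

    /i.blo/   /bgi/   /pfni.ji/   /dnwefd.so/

/i.blo/

/i.blo/ — σ1 onset /∅/, coda /∅/ ok; σ2 onset /bl/ (1→4 rises), coda /∅/ ok → well-formed
/bgi/ — violates constraint 4: syllable 1 onset /bg/: /b/ (stop, 1) → /g/ (stop, 1) does not rise → ill-formed
/pfni.ji/ — violates constraint 1: word begins with /p/ → ill-formed
/dnwefd.so/ — violates constraint 5: syllable 1 coda /fd/ has 2 consonants (> 1) → ill-formed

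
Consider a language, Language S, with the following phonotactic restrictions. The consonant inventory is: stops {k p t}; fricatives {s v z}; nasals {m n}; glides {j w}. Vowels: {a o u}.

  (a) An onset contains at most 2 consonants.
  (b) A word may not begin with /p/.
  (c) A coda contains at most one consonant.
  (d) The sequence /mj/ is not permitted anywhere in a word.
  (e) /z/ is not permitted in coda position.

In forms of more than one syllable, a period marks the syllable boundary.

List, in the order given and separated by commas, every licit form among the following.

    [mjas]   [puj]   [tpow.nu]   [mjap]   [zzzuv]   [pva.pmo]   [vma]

[tpow.nu], [vma]

[mjas] — violates constraint (d): contains banned sequence /mj/ → illicit
[puj] — violates constraint (b): word begins with /p/ → illicit
[tpow.nu] — σ1 onset /tp/ (2C), coda /w/ ok; σ2 onset /n/, coda /∅/ ok → licit
[mjap] — violates constraint (d): contains banned sequence /mj/ → illicit
[zzzuv] — violates constraint (a): syllable 1 onset /zzz/ has 3 consonants (> 2) → illicit
[pva.pmo] — violates constraint (b): word begins with /p/ → illicit
[vma] — σ1 onset /vm/ (2C), coda /∅/ ok → licit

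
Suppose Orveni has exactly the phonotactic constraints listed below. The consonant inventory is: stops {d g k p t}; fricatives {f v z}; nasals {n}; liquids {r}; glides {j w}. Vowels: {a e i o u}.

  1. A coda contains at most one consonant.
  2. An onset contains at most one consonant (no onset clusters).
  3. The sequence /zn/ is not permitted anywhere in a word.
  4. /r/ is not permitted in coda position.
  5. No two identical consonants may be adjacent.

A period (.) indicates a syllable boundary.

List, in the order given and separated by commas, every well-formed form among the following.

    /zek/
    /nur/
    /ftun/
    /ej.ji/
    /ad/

/zek/ — σ1 onset /z/, coda /k/ ok → well-formed
/nur/ — violates constraint 4: syllable 1 coda contains /r/ → ill-formed
/ftun/ — violates constraint 2: syllable 1 onset /ft/ has 2 consonants (> 1) → ill-formed
/ej.ji/ — violates constraint 5: adjacent identical consonants /jj/ → ill-formed
/ad/ — σ1 onset /∅/, coda /d/ ok → well-formed

/zek/, /ad/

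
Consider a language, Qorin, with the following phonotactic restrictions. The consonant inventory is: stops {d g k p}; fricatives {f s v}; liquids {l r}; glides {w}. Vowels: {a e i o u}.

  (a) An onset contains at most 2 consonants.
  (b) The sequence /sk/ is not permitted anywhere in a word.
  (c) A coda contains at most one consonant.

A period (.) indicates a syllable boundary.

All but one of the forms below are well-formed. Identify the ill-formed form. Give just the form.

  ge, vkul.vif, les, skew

skew

ge — σ1 onset /g/, coda /∅/ ok → well-formed
vkul.vif — σ1 onset /vk/ (2C), coda /l/ ok; σ2 onset /v/, coda /f/ ok → well-formed
les — σ1 onset /l/, coda /s/ ok → well-formed
skew — violates constraint (b): contains banned sequence /sk/ → ill-formed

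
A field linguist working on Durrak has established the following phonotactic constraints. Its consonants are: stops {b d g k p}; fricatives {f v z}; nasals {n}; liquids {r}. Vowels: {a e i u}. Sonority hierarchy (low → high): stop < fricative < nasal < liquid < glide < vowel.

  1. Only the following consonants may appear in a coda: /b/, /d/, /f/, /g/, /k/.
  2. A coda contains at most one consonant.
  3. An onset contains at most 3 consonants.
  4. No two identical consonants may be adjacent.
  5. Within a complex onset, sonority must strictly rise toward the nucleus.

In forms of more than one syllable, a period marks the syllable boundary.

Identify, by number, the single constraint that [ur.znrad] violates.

[ur.znrad]: syllable 1 coda contains /r/, which is not a licensed coda consonant.
This is a violation of constraint 1: "Only the following consonants may appear in a coda: /b/, /d/, /f/, /g/, /k/."
The remaining constraints (2, 3, 4, 5) are satisfied.

1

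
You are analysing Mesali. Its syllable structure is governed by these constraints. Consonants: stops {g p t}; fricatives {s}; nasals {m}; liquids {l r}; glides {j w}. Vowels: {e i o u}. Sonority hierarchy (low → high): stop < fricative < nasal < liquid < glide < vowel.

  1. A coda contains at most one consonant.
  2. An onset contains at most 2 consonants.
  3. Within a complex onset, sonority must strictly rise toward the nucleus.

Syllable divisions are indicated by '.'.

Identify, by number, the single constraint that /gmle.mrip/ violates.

/gmle.mrip/: syllable 1 onset /gml/ has 3 consonants (> 2).
This is a violation of constraint 2: "An onset contains at most 2 consonants."
The remaining constraints (1, 3) are satisfied.

2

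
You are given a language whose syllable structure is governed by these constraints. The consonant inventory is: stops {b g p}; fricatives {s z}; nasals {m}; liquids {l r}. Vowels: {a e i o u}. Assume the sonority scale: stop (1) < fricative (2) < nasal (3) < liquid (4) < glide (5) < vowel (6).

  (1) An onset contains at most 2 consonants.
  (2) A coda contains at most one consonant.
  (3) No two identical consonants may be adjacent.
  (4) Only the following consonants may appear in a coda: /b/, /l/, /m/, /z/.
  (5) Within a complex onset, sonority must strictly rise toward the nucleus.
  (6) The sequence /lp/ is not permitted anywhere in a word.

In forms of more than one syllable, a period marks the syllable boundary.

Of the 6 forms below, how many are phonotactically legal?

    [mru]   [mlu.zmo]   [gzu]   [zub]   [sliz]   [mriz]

6

[mru] — σ1 onset /mr/ (3→4 rises), coda /∅/ ok → phonotactically legal
[mlu.zmo] — σ1 onset /ml/ (3→4 rises), coda /∅/ ok; σ2 onset /zm/ (2→3 rises), coda /∅/ ok → phonotactically legal
[gzu] — σ1 onset /gz/ (1→2 rises), coda /∅/ ok → phonotactically legal
[zub] — σ1 onset /z/, coda /b/ ok → phonotactically legal
[sliz] — σ1 onset /sl/ (2→4 rises), coda /z/ ok → phonotactically legal
[mriz] — σ1 onset /mr/ (3→4 rises), coda /z/ ok → phonotactically legal
Phonotactically legal: [mru], [mlu.zmo], [gzu], [zub], [sliz], [mriz] → 6.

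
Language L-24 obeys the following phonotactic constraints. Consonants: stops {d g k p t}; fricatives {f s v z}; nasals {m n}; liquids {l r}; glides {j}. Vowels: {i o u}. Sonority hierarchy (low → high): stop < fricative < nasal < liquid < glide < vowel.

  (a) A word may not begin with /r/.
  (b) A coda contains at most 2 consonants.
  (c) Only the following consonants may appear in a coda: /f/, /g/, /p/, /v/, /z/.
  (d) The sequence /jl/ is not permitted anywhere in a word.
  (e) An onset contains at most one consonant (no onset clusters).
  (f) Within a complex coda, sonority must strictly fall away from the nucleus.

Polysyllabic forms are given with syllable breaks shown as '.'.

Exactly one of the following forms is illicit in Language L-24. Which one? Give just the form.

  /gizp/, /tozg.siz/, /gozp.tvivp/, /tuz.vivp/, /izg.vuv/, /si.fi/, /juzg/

/gizp/ — σ1 onset /g/, coda /zp/ (2→1 falls) ok → licit
/tozg.siz/ — σ1 onset /t/, coda /zg/ (2→1 falls) ok; σ2 onset /s/, coda /z/ ok → licit
/gozp.tvivp/ — violates constraint (e): syllable 2 onset /tv/ has 2 consonants (> 1) → illicit
/tuz.vivp/ — σ1 onset /t/, coda /z/ ok; σ2 onset /v/, coda /vp/ (2→1 falls) ok → licit
/izg.vuv/ — σ1 onset /∅/, coda /zg/ (2→1 falls) ok; σ2 onset /v/, coda /v/ ok → licit
/si.fi/ — σ1 onset /s/, coda /∅/ ok; σ2 onset /f/, coda /∅/ ok → licit
/juzg/ — σ1 onset /j/, coda /zg/ (2→1 falls) ok → licit

/gozp.tvivp/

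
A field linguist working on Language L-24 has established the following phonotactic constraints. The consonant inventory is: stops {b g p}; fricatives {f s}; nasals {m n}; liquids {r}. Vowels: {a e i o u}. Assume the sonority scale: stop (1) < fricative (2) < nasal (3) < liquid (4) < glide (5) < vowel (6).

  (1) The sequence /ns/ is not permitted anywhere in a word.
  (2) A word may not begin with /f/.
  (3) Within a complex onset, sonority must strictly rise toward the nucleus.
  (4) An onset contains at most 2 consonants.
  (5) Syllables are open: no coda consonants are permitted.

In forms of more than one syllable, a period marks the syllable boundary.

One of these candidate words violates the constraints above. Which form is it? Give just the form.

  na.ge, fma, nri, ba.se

na.ge — σ1 onset /n/, coda /∅/ ok; σ2 onset /g/, coda /∅/ ok → permitted
fma — violates constraint 2: word begins with /f/ → not permitted
nri — σ1 onset /nr/ (3→4 rises), coda /∅/ ok → permitted
ba.se — σ1 onset /b/, coda /∅/ ok; σ2 onset /s/, coda /∅/ ok → permitted

fma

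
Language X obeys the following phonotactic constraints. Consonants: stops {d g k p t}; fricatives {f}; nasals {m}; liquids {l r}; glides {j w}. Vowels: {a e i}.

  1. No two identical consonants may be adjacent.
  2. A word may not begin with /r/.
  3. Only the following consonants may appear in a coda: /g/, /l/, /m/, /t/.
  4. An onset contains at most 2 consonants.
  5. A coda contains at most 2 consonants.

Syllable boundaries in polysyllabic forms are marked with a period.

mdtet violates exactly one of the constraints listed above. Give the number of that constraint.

mdtet: syllable 1 onset /mdt/ has 3 consonants (> 2).
This is a violation of constraint 4: "An onset contains at most 2 consonants."
The remaining constraints (1, 2, 3, 5) are satisfied.

4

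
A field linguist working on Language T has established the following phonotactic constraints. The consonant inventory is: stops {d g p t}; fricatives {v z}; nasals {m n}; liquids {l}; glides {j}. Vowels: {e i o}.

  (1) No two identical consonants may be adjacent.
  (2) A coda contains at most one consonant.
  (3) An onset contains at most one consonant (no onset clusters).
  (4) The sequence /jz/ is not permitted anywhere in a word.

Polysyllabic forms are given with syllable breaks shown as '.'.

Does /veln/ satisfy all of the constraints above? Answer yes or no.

no

/veln/ — violates constraint 2: syllable 1 coda /ln/ has 2 consonants (> 1) → illicit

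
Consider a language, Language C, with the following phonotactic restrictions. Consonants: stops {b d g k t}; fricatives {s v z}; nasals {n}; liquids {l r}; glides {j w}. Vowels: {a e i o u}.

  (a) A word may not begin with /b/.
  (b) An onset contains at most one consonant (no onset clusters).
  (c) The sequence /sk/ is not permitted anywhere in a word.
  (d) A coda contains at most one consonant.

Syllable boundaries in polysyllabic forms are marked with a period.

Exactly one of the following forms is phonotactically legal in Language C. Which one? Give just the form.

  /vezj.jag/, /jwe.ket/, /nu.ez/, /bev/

/vezj.jag/ — violates constraint (d): syllable 1 coda /zj/ has 2 consonants (> 1) → phonotactically illegal
/jwe.ket/ — violates constraint (b): syllable 1 onset /jw/ has 2 consonants (> 1) → phonotactically illegal
/nu.ez/ — σ1 onset /n/, coda /∅/ ok; σ2 onset /∅/, coda /z/ ok → phonotactically legal
/bev/ — violates constraint (a): word begins with /b/ → phonotactically illegal

/nu.ez/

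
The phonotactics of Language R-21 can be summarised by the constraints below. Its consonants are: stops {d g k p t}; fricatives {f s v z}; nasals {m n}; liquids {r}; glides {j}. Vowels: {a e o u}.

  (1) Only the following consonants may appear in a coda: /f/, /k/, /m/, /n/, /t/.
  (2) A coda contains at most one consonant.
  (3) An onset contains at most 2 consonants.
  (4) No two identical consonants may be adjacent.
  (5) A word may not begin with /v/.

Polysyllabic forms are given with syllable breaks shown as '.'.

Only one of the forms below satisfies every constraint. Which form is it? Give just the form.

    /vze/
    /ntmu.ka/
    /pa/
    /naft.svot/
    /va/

/pa/

/vze/ — violates constraint 5: word begins with /v/ → illicit
/ntmu.ka/ — violates constraint 3: syllable 1 onset /ntm/ has 3 consonants (> 2) → illicit
/pa/ — σ1 onset /p/, coda /∅/ ok → licit
/naft.svot/ — violates constraint 2: syllable 1 coda /ft/ has 2 consonants (> 1) → illicit
/va/ — violates constraint 5: word begins with /v/ → illicit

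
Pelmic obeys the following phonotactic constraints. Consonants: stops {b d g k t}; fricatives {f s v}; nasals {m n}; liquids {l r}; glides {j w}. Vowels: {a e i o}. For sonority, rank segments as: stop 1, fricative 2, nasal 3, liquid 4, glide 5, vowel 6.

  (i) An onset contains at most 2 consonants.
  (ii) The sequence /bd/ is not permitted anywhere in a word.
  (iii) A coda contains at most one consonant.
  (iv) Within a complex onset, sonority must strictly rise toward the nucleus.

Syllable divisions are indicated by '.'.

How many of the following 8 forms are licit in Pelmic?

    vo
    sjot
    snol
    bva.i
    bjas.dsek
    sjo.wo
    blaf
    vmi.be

vo — σ1 onset /v/, coda /∅/ ok → licit
sjot — σ1 onset /sj/ (2→5 rises), coda /t/ ok → licit
snol — σ1 onset /sn/ (2→3 rises), coda /l/ ok → licit
bva.i — σ1 onset /bv/ (1→2 rises), coda /∅/ ok; σ2 onset /∅/, coda /∅/ ok → licit
bjas.dsek — σ1 onset /bj/ (1→5 rises), coda /s/ ok; σ2 onset /ds/ (1→2 rises), coda /k/ ok → licit
sjo.wo — σ1 onset /sj/ (2→5 rises), coda /∅/ ok; σ2 onset /w/, coda /∅/ ok → licit
blaf — σ1 onset /bl/ (1→4 rises), coda /f/ ok → licit
vmi.be — σ1 onset /vm/ (2→3 rises), coda /∅/ ok; σ2 onset /b/, coda /∅/ ok → licit
Licit: vo, sjot, snol, bva.i, bjas.dsek, sjo.wo, blaf, vmi.be → 8.

8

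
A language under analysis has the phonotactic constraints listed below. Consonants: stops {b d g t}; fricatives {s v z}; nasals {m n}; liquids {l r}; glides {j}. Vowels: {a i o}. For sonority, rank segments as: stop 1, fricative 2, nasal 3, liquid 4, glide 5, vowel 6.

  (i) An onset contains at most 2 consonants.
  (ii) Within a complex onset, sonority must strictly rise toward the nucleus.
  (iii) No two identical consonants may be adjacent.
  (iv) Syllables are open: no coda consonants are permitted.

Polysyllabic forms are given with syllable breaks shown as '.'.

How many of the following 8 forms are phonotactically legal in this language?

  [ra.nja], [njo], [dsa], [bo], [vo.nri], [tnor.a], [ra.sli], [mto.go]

6

[ra.nja] — σ1 onset /r/, coda /∅/ ok; σ2 onset /nj/ (3→5 rises), coda /∅/ ok → phonotactically legal
[njo] — σ1 onset /nj/ (3→5 rises), coda /∅/ ok → phonotactically legal
[dsa] — σ1 onset /ds/ (1→2 rises), coda /∅/ ok → phonotactically legal
[bo] — σ1 onset /b/, coda /∅/ ok → phonotactically legal
[vo.nri] — σ1 onset /v/, coda /∅/ ok; σ2 onset /nr/ (3→4 rises), coda /∅/ ok → phonotactically legal
[tnor.a] — violates constraint (iv): syllable 1 coda /r/ has 1 consonant (> 0) → phonotactically illegal
[ra.sli] — σ1 onset /r/, coda /∅/ ok; σ2 onset /sl/ (2→4 rises), coda /∅/ ok → phonotactically legal
[mto.go] — violates constraint (ii): syllable 1 onset /mt/: /m/ (nasal, 3) → /t/ (stop, 1) does not rise → phonotactically illegal
Phonotactically legal: [ra.nja], [njo], [dsa], [bo], [vo.nri], [ra.sli] → 6.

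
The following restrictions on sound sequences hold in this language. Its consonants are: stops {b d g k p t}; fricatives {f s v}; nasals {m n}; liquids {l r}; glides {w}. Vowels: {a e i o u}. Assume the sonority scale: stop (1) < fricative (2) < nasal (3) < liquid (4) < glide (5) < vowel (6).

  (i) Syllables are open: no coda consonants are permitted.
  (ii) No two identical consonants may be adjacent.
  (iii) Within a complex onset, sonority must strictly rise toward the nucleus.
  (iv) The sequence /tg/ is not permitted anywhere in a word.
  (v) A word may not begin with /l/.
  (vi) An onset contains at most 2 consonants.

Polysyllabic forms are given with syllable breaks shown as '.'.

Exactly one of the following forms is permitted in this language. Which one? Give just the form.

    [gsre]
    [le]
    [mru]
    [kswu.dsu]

[mru]

[gsre] — violates constraint (vi): syllable 1 onset /gsr/ has 3 consonants (> 2) → not permitted
[le] — violates constraint (v): word begins with /l/ → not permitted
[mru] — σ1 onset /mr/ (3→4 rises), coda /∅/ ok → permitted
[kswu.dsu] — violates constraint (vi): syllable 1 onset /ksw/ has 3 consonants (> 2) → not permitted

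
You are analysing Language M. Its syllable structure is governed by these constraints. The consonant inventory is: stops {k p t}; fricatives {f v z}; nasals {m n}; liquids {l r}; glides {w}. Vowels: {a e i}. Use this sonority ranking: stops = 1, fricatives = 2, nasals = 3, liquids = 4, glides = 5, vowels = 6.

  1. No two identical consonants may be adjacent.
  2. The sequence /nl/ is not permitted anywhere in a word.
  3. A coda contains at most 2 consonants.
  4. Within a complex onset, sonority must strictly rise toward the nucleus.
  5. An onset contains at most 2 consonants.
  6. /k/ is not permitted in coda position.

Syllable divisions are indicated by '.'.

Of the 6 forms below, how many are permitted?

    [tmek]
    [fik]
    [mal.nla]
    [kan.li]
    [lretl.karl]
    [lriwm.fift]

[tmek] — violates constraint 6: syllable 1 coda contains /k/ → not permitted
[fik] — violates constraint 6: syllable 1 coda contains /k/ → not permitted
[mal.nla] — violates constraint 2: contains banned sequence /nl/ → not permitted
[kan.li] — violates constraint 2: contains banned sequence /nl/ → not permitted
[lretl.karl] — violates constraint 4: syllable 1 onset /lr/: /l/ (liquid, 4) → /r/ (liquid, 4) does not rise → not permitted
[lriwm.fift] — violates constraint 4: syllable 1 onset /lr/: /l/ (liquid, 4) → /r/ (liquid, 4) does not rise → not permitted
No form is permitted → 0.

0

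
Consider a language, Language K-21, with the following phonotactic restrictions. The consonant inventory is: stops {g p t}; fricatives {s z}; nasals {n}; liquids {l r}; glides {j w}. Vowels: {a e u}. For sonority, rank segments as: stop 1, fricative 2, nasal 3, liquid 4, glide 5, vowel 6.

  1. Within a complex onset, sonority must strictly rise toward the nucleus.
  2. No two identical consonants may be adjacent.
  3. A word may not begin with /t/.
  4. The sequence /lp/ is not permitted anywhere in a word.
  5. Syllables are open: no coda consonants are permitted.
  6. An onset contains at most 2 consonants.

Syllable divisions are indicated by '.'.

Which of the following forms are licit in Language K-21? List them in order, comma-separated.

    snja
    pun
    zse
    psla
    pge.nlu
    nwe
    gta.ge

snja — violates constraint 6: syllable 1 onset /snj/ has 3 consonants (> 2) → illicit
pun — violates constraint 5: syllable 1 coda /n/ has 1 consonant (> 0) → illicit
zse — violates constraint 1: syllable 1 onset /zs/: /z/ (fricative, 2) → /s/ (fricative, 2) does not rise → illicit
psla — violates constraint 6: syllable 1 onset /psl/ has 3 consonants (> 2) → illicit
pge.nlu — violates constraint 1: syllable 1 onset /pg/: /p/ (stop, 1) → /g/ (stop, 1) does not rise → illicit
nwe — σ1 onset /nw/ (3→5 rises), coda /∅/ ok → licit
gta.ge — violates constraint 1: syllable 1 onset /gt/: /g/ (stop, 1) → /t/ (stop, 1) does not rise → illicit

nwe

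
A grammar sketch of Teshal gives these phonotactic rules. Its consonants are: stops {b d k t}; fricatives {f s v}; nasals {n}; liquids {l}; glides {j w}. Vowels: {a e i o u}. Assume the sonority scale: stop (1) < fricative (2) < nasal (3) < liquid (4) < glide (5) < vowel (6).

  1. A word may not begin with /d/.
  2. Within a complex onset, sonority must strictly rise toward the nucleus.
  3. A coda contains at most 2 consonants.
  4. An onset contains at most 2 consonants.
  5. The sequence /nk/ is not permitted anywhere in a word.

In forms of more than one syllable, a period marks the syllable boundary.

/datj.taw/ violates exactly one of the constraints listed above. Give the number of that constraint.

/datj.taw/: word begins with /d/.
This is a violation of constraint 1: "A word may not begin with /d/."
The remaining constraints (2, 3, 4, 5) are satisfied.

1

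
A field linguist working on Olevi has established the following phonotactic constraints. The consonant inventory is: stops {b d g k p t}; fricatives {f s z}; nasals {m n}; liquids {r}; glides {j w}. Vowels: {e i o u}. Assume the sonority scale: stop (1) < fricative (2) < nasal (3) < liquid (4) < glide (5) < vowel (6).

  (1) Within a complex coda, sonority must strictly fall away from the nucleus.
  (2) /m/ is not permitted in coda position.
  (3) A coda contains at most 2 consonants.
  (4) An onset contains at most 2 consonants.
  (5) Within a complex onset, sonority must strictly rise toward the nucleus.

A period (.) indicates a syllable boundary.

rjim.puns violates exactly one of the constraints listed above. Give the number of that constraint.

2

rjim.puns: syllable 1 coda contains /m/.
This is a violation of constraint 2: "/m/ is not permitted in coda position."
The remaining constraints (1, 3, 4, 5) are satisfied.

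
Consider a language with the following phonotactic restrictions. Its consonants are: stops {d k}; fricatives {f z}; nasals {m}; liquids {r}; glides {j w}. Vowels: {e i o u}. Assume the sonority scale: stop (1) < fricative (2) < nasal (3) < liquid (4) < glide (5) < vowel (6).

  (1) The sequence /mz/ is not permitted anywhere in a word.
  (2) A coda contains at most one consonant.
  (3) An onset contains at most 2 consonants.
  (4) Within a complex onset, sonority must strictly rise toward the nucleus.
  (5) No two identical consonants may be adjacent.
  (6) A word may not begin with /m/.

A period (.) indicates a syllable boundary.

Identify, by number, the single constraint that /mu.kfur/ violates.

6

/mu.kfur/: word begins with /m/.
This is a violation of constraint 6: "A word may not begin with /m/."
The remaining constraints (1, 2, 3, 4, 5) are satisfied.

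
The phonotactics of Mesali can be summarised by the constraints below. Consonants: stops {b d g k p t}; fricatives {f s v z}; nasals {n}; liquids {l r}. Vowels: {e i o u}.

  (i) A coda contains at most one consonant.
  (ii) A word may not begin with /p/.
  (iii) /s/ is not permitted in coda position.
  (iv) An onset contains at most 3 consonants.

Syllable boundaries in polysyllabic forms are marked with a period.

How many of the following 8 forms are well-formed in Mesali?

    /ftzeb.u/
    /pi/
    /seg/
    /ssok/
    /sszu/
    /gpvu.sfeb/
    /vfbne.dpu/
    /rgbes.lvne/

/ftzeb.u/ — σ1 onset /ftz/ (3C), coda /b/ ok; σ2 onset /∅/, coda /∅/ ok → well-formed
/pi/ — violates constraint (ii): word begins with /p/ → ill-formed
/seg/ — σ1 onset /s/, coda /g/ ok → well-formed
/ssok/ — σ1 onset /ss/ (2C), coda /k/ ok → well-formed
/sszu/ — σ1 onset /ssz/ (3C), coda /∅/ ok → well-formed
/gpvu.sfeb/ — σ1 onset /gpv/ (3C), coda /∅/ ok; σ2 onset /sf/ (2C), coda /b/ ok → well-formed
/vfbne.dpu/ — violates constraint (iv): syllable 1 onset /vfbn/ has 4 consonants (> 3) → ill-formed
/rgbes.lvne/ — violates constraint (iii): syllable 1 coda contains /s/ → ill-formed
Well-formed: /ftzeb.u/, /seg/, /ssok/, /sszu/, /gpvu.sfeb/ → 5.

5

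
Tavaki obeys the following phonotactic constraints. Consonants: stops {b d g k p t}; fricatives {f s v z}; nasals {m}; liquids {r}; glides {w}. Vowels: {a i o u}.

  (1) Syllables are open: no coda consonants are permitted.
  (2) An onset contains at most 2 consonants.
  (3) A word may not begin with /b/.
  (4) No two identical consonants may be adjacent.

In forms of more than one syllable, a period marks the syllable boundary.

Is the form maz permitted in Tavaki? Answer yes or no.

maz — violates constraint 1: syllable 1 coda /z/ has 1 consonant (> 0) → not permitted

no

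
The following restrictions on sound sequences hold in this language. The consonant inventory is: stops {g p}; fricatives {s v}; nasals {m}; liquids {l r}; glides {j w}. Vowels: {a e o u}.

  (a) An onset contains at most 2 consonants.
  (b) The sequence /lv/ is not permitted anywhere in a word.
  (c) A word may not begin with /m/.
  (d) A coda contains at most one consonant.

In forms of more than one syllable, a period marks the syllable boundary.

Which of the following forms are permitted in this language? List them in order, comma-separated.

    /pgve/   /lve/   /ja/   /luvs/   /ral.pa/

/ja/, /ral.pa/

/pgve/ — violates constraint (a): syllable 1 onset /pgv/ has 3 consonants (> 2) → not permitted
/lve/ — violates constraint (b): contains banned sequence /lv/ → not permitted
/ja/ — σ1 onset /j/, coda /∅/ ok → permitted
/luvs/ — violates constraint (d): syllable 1 coda /vs/ has 2 consonants (> 1) → not permitted
/ral.pa/ — σ1 onset /r/, coda /l/ ok; σ2 onset /p/, coda /∅/ ok → permitted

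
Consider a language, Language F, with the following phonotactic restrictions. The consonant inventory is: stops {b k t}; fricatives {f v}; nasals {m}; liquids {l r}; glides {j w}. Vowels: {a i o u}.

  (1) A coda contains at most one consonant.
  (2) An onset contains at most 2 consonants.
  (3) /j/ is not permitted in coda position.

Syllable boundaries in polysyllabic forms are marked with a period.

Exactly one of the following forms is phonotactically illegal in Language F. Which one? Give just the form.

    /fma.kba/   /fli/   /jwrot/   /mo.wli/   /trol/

/jwrot/

/fma.kba/ — σ1 onset /fm/ (2C), coda /∅/ ok; σ2 onset /kb/ (2C), coda /∅/ ok → phonotactically legal
/fli/ — σ1 onset /fl/ (2C), coda /∅/ ok → phonotactically legal
/jwrot/ — violates constraint 2: syllable 1 onset /jwr/ has 3 consonants (> 2) → phonotactically illegal
/mo.wli/ — σ1 onset /m/, coda /∅/ ok; σ2 onset /wl/ (2C), coda /∅/ ok → phonotactically legal
/trol/ — σ1 onset /tr/ (2C), coda /l/ ok → phonotactically legal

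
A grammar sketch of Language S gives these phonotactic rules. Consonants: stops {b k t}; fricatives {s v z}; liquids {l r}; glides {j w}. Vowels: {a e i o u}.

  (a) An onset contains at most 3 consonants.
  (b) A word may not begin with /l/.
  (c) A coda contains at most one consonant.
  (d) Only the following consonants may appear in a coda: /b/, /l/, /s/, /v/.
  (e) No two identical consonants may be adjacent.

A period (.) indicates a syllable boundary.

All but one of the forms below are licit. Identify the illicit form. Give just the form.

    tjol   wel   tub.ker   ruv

tub.ker

tjol — σ1 onset /tj/ (2C), coda /l/ ok → licit
wel — σ1 onset /w/, coda /l/ ok → licit
tub.ker — violates constraint (d): syllable 2 coda contains /r/, which is not a licensed coda consonant → illicit
ruv — σ1 onset /r/, coda /v/ ok → licit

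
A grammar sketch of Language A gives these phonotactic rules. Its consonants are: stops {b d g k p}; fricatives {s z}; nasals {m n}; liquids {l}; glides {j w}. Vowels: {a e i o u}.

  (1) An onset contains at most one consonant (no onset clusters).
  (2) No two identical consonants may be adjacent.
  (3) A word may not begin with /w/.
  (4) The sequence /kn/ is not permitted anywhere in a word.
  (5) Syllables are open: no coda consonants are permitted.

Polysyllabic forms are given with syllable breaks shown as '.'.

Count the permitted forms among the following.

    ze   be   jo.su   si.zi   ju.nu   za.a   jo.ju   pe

ze — σ1 onset /z/, coda /∅/ ok → permitted
be — σ1 onset /b/, coda /∅/ ok → permitted
jo.su — σ1 onset /j/, coda /∅/ ok; σ2 onset /s/, coda /∅/ ok → permitted
si.zi — σ1 onset /s/, coda /∅/ ok; σ2 onset /z/, coda /∅/ ok → permitted
ju.nu — σ1 onset /j/, coda /∅/ ok; σ2 onset /n/, coda /∅/ ok → permitted
za.a — σ1 onset /z/, coda /∅/ ok; σ2 onset /∅/, coda /∅/ ok → permitted
jo.ju — σ1 onset /j/, coda /∅/ ok; σ2 onset /j/, coda /∅/ ok → permitted
pe — σ1 onset /p/, coda /∅/ ok → permitted
Permitted: ze, be, jo.su, si.zi, ju.nu, za.a, jo.ju, pe → 8.

8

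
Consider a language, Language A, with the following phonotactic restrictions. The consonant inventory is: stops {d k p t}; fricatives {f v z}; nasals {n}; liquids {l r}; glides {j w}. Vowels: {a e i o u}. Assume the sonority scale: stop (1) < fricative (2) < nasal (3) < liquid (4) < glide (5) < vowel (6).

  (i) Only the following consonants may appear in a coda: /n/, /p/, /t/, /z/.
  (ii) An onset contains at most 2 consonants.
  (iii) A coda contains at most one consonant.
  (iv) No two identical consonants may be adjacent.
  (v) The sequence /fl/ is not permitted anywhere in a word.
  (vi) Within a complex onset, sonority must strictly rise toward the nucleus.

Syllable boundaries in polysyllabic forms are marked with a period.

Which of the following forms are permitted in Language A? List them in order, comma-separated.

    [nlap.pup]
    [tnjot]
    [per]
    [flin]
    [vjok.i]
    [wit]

[nlap.pup] — violates constraint (iv): adjacent identical consonants /pp/ → not permitted
[tnjot] — violates constraint (ii): syllable 1 onset /tnj/ has 3 consonants (> 2) → not permitted
[per] — violates constraint (i): syllable 1 coda contains /r/, which is not a licensed coda consonant → not permitted
[flin] — violates constraint (v): contains banned sequence /fl/ → not permitted
[vjok.i] — violates constraint (i): syllable 1 coda contains /k/, which is not a licensed coda consonant → not permitted
[wit] — σ1 onset /w/, coda /t/ ok → permitted

[wit]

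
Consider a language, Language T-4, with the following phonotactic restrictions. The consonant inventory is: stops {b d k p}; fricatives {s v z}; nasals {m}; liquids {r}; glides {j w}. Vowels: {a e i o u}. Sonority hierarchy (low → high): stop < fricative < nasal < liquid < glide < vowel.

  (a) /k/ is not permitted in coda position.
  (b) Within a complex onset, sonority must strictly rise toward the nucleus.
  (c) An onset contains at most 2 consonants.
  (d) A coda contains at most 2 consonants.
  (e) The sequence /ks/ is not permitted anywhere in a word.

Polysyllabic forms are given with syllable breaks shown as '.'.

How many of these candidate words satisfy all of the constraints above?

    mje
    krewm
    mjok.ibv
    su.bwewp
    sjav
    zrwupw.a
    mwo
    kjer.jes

6

mje — σ1 onset /mj/ (3→5 rises), coda /∅/ ok → permitted
krewm — σ1 onset /kr/ (1→4 rises), coda /wm/ (2C) ok → permitted
mjok.ibv — violates constraint (a): syllable 1 coda contains /k/ → not permitted
su.bwewp — σ1 onset /s/, coda /∅/ ok; σ2 onset /bw/ (1→5 rises), coda /wp/ (2C) ok → permitted
sjav — σ1 onset /sj/ (2→5 rises), coda /v/ ok → permitted
zrwupw.a — violates constraint (c): syllable 1 onset /zrw/ has 3 consonants (> 2) → not permitted
mwo — σ1 onset /mw/ (3→5 rises), coda /∅/ ok → permitted
kjer.jes — σ1 onset /kj/ (1→5 rises), coda /r/ ok; σ2 onset /j/, coda /s/ ok → permitted
Permitted: mje, krewm, su.bwewp, sjav, mwo, kjer.jes → 6.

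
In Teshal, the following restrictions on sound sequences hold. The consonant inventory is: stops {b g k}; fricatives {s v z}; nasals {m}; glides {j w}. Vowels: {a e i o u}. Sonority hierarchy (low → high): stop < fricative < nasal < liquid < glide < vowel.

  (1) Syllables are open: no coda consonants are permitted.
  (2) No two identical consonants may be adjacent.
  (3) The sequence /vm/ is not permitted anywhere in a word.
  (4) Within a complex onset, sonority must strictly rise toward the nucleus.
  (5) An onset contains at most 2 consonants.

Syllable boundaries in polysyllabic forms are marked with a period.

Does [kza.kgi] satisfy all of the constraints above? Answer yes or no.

[kza.kgi] — violates constraint 4: syllable 2 onset /kg/: /k/ (stop, 1) → /g/ (stop, 1) does not rise → not permitted

no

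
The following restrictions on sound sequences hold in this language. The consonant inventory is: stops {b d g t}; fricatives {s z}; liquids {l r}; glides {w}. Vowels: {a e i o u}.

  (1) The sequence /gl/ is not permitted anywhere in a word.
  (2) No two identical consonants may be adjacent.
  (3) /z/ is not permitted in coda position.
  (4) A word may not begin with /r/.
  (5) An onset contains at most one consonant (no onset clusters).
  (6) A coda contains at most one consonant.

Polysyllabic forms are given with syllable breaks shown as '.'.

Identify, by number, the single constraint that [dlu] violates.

[dlu]: syllable 1 onset /dl/ has 2 consonants (> 1).
This is a violation of constraint 5: "An onset contains at most one consonant (no onset clusters)."
The remaining constraints (1, 2, 3, 4, 6) are satisfied.

5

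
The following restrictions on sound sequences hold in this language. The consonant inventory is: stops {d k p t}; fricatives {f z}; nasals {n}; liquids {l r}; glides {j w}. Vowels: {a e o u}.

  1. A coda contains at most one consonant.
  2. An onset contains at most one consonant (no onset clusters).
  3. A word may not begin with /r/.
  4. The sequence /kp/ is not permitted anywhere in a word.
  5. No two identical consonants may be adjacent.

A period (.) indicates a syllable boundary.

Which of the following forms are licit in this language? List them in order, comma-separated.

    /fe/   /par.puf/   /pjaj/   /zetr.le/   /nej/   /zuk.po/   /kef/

/fe/ — σ1 onset /f/, coda /∅/ ok → licit
/par.puf/ — σ1 onset /p/, coda /r/ ok; σ2 onset /p/, coda /f/ ok → licit
/pjaj/ — violates constraint 2: syllable 1 onset /pj/ has 2 consonants (> 1) → illicit
/zetr.le/ — violates constraint 1: syllable 1 coda /tr/ has 2 consonants (> 1) → illicit
/nej/ — σ1 onset /n/, coda /j/ ok → licit
/zuk.po/ — violates constraint 4: contains banned sequence /kp/ → illicit
/kef/ — σ1 onset /k/, coda /f/ ok → licit

/fe/, /par.puf/, /nej/, /kef/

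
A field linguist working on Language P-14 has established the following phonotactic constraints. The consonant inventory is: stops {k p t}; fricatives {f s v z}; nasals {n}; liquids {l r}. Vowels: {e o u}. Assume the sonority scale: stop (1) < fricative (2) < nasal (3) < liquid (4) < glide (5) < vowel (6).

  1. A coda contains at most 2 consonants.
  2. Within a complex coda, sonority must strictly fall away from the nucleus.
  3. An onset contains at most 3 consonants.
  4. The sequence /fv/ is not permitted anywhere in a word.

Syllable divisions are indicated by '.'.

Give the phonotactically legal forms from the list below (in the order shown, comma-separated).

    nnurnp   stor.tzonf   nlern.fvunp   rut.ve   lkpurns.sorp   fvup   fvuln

stor.tzonf, rut.ve

nnurnp — violates constraint 1: syllable 1 coda /rnp/ has 3 consonants (> 2) → phonotactically illegal
stor.tzonf — σ1 onset /st/ (2C), coda /r/ ok; σ2 onset /tz/ (2C), coda /nf/ (3→2 falls) ok → phonotactically legal
nlern.fvunp — violates constraint 4: contains banned sequence /fv/ → phonotactically illegal
rut.ve — σ1 onset /r/, coda /t/ ok; σ2 onset /v/, coda /∅/ ok → phonotactically legal
lkpurns.sorp — violates constraint 1: syllable 1 coda /rns/ has 3 consonants (> 2) → phonotactically illegal
fvup — violates constraint 4: contains banned sequence /fv/ → phonotactically illegal
fvuln — violates constraint 4: contains banned sequence /fv/ → phonotactically illegal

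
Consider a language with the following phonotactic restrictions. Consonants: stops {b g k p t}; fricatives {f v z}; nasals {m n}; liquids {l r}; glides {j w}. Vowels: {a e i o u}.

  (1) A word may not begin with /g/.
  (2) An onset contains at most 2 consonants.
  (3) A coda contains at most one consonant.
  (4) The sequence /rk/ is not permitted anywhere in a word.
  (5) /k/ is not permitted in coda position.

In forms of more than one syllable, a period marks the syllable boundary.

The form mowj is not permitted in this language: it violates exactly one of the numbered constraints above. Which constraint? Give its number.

3

mowj: syllable 1 coda /wj/ has 2 consonants (> 1).
This is a violation of constraint 3: "A coda contains at most one consonant."
The remaining constraints (1, 2, 4, 5) are satisfied.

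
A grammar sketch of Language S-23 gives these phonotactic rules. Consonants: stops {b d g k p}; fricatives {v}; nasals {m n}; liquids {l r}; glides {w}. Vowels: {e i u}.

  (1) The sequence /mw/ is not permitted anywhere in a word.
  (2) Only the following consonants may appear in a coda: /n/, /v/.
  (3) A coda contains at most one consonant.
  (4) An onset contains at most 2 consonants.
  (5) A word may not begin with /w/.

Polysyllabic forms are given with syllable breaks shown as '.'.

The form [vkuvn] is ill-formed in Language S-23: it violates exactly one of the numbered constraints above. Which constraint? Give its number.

3

[vkuvn]: syllable 1 coda /vn/ has 2 consonants (> 1).
This is a violation of constraint 3: "A coda contains at most one consonant."
The remaining constraints (1, 2, 4, 5) are satisfied.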